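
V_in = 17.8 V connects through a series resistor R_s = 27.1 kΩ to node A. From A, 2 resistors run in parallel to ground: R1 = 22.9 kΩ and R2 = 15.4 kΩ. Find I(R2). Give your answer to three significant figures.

I ≈ 0.293 mA

Combine the parallel branches: R_p = (1/22.9 + 1/15.4)⁻¹ = 9.208 kΩ.
V_A by voltage divider: V_A = 17.8 × 9.208/(27.1 + 9.208) = 4.514 V.
I(R2) = V_A / R2 = 4.514/15.4 = 0.2931 mA.
(Equivalently: I_total = 0.4903 mA, then current-divider fraction G_k/ΣG = 0.5979.)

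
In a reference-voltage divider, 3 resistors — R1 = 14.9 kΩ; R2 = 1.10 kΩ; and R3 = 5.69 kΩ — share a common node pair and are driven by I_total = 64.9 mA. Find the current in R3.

I ≈ 9.90 mA

Total conductance ΣG = 1/14.9 + 1/1.10 + 1/5.69 = 1.152 (units of 1/kΩ).
By the current-divider rule, I = I_total · G_k/ΣG = 64.9 × 0.1526 = 9.901 mA.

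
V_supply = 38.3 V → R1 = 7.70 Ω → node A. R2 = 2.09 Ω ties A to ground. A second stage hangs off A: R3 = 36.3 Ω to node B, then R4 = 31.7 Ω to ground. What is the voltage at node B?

V_B ≈ 3.72 V

Node A sees R2 in parallel with the series input of stage 2, R3 + R4 = 68.00 Ω.
Effective lower resistance at A: R2 ‖ 68.00 = 2.028 Ω.
V_A = 38.3 × 2.028/(7.70 + 2.028) = 7.983 V.
Then the unloaded second divider: V_B = V_A × R4/(R3+R4) = 7.983 × 0.4662 = 3.722 V.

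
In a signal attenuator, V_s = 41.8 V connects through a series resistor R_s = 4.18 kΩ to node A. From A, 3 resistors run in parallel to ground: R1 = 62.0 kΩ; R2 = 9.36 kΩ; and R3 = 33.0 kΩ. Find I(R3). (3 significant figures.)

Combine the parallel branches: R_p = (1/62.0 + 1/9.36 + 1/33.0)⁻¹ = 6.524 kΩ.
Node voltage V_A = V_s · R_p/(R_s + R_p) = 41.8 × 0.6095 = 25.48 V.
Branch current I = V_A/R3 = 25.48/33.0 = 0.7720 mA.

I ≈ 0.772 mA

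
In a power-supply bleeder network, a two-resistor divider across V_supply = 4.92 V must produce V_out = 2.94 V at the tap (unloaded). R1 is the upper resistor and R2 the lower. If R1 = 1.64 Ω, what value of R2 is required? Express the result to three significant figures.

V_out/V_supply = R2/(R1+R2) = 0.5976.
Rearranging, R2 = R1·k/(1−k) = 1.64 × 1.485 = 2.435 Ω.

R2 ≈ 2.44 Ω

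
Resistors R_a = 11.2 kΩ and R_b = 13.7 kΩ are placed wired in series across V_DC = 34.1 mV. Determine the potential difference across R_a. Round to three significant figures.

V ≈ 15.3 mV

ΣR = 11.2 + 13.7 = 24.90 kΩ.
V = V_DC · R/ΣR = 34.1 × 0.4498 = 15.34 mV.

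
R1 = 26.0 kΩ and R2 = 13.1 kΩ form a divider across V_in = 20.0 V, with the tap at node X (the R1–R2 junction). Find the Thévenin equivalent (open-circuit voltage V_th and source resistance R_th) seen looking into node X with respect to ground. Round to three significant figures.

With X open, the divider is unloaded: V_th = 20.0 × 13.1/39.10 = 6.701 V.
Looking into X with the source shorted: R_th = R1·R2/(R1+R2) = 26.00 × 13.1/39.10 = 8.711 kΩ.

V_th ≈ 6.70 V, R_th ≈ 8.71 kΩ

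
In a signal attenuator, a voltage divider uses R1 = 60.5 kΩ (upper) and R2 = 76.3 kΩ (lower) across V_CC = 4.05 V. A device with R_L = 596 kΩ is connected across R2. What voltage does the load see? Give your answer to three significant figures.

The load sits in parallel with R2, giving an effective lower resistance R2' = R2·R_L/(R2+R_L) = 67.64 kΩ.
Voltage divider with the loaded lower leg: V_out = 4.05 × 67.64/(60.5 + 67.64) = 4.05 × 0.5279 = 2.138 V.

V_out ≈ 2.14 V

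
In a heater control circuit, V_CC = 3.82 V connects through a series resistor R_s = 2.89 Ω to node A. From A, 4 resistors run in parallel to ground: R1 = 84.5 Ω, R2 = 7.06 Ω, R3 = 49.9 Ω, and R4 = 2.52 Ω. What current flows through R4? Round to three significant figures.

I ≈ 0.572 A

Equivalent of the parallel group: R_p = 1.753 Ω.
V_A = 3.82 × 1.753/4.643 = 1.442 V.
Branch current I = V_A/R4 = 1.442/2.52 = 0.5724 A.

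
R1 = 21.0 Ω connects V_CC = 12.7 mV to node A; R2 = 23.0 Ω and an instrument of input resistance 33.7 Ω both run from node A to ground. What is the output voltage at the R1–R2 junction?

First combine the lower leg with the load: R2 ‖ R_L = 13.67 Ω.
Voltage divider with the loaded lower leg: V_out = 12.7 × 13.67/(21.0 + 13.67) = 12.7 × 0.3943 = 5.008 mV.

V_out ≈ 5.01 mV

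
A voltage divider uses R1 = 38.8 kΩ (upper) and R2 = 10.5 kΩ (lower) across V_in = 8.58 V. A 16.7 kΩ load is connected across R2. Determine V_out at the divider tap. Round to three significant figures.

The load sits in parallel with R2, giving an effective lower resistance R2' = R2·R_L/(R2+R_L) = 6.447 kΩ.
Voltage divider with the loaded lower leg: V_out = 8.58 × 6.447/(38.8 + 6.447) = 8.58 × 0.1425 = 1.222 V.

V_out ≈ 1.22 V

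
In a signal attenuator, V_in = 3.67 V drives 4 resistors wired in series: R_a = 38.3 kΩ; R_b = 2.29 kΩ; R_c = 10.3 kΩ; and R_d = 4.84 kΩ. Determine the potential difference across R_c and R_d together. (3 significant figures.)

ΣR = 38.3 + 2.29 + 10.3 + 4.84 = 55.73 kΩ.
R_{R_c..R_d} = 10.3 + 4.84 = 15.14 kΩ.
V = V_in · R/ΣR = 3.67 × 0.2717 = 0.9970 V.

V ≈ 0.997 V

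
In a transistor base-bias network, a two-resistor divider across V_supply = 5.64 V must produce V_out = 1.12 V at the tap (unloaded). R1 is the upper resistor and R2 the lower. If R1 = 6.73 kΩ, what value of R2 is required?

Required fraction k = V_out/V_supply = 0.1986.
R2 = R1 · 0.1986/(1 − 0.1986) = 1.668 kΩ.

R2 ≈ 1.67 kΩ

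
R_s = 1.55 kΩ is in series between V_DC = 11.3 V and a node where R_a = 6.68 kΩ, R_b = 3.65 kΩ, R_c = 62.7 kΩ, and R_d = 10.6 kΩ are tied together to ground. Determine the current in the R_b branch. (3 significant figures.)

I ≈ 1.69 mA

Equivalent of the parallel group: R_p = 1.873 kΩ.
V_A by voltage divider: V_A = 11.3 × 1.873/(1.55 + 1.873) = 6.183 V.
Branch current I = V_A/R_b = 6.183/3.65 = 1.694 mA.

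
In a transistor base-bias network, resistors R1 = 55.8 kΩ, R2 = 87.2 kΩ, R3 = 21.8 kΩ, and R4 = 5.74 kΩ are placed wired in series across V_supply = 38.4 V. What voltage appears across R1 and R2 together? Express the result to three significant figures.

Series total: ΣR = 55.8 + 87.2 + 21.8 + 5.74 = 170.5 kΩ.
R_{R1..R2} = 55.8 + 87.2 = 143.0 kΩ.
V = V_supply · R/ΣR = 38.4 × 0.8385 = 32.20 V.

V ≈ 32.2 V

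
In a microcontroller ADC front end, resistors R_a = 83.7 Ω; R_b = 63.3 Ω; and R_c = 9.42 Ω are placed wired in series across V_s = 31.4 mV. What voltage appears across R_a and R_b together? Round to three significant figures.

V ≈ 29.5 mV

ΣR = 83.7 + 63.3 + 9.42 = 156.4 Ω.
R_{R_a..R_b} = 83.7 + 63.3 = 147.0 Ω.
V = V_s · R/ΣR = 31.4 × 0.9398 = 29.51 mV.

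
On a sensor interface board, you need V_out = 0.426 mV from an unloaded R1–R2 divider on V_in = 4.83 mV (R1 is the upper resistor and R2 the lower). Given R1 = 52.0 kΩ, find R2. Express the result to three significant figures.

Required fraction k = V_out/V_in = 0.08820.
Rearranging, R2 = R1·k/(1−k) = 52.0 × 0.09673 = 5.030 kΩ.

R2 ≈ 5.03 kΩ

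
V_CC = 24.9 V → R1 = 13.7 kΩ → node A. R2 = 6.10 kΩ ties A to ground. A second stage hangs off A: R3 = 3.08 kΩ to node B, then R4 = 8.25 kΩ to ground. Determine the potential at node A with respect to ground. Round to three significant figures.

V_A ≈ 5.59 V

The second stage (R3 + R4 = 11.33 kΩ) loads node A in parallel with R2.
R2 ‖ (R3+R4) = 3.965 kΩ.
V_A = 24.9 × 3.965/(13.7 + 3.965) = 5.589 V.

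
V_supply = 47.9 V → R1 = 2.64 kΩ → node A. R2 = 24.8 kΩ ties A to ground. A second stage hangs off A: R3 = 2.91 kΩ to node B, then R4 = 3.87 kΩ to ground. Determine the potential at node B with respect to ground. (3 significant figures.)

V_B ≈ 18.3 V

The second stage (R3 + R4 = 6.780 kΩ) loads node A in parallel with R2.
Effective lower resistance at A: R2 ‖ 6.780 = 5.324 kΩ.
So V_A = 47.9 × 0.6685 = 32.02 V.
Then the unloaded second divider: V_B = V_A × R4/(R3+R4) = 32.02 × 0.5708 = 18.28 V.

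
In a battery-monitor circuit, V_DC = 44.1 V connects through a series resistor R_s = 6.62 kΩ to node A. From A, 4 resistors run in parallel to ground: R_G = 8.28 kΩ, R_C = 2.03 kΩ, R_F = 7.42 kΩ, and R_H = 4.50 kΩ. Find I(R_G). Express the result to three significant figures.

I ≈ 0.717 mA

Equivalent of the parallel group: R_p = 1.031 kΩ.
Node voltage V_A = V_DC · R_p/(R_s + R_p) = 44.1 × 0.1347 = 5.940 V.
Branch current I = V_A/R_G = 5.940/8.28 = 0.7174 mA.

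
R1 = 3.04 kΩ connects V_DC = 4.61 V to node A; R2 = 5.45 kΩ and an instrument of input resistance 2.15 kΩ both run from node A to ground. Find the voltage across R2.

V_out ≈ 1.55 V

First combine the lower leg with the load: R2 ‖ R_L = 1.542 kΩ.
Then V_out = V_DC · R2'/(R1 + R2') = 4.61 × 1.542/4.582 = 1.551 V.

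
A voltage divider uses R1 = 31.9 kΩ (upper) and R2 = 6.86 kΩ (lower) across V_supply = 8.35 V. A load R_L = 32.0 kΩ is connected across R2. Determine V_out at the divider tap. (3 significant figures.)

V_out ≈ 1.26 V

First combine the lower leg with the load: R2 ‖ R_L = 5.649 kΩ.
Now apply the divider: V_out = 8.35 × 0.1504 = 1.256 V.
(Unloaded it would be 1.48 V; the load pulls it down.)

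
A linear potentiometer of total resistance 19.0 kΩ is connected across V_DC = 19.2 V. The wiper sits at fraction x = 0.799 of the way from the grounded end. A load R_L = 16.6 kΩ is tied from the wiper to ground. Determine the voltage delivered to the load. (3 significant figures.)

Lower segment x·R_p = 15.18 kΩ; upper segment (1−x)·R_p = 3.819 kΩ.
R_L loads the lower segment: effective lower R = 7.929 kΩ.
V_out = 19.2 × 7.929/(3.819 + 7.929) = 12.96 V.
(Unloaded: V_out = x·V_DC = 15.3 V.)

V_out ≈ 13.0 V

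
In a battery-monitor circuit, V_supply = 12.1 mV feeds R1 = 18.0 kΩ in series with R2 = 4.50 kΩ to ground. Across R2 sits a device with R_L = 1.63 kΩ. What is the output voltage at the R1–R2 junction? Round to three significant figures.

V_out ≈ 0.754 mV

First combine the lower leg with the load: R2 ‖ R_L = 1.197 kΩ.
Now apply the divider: V_out = 12.1 × 0.06233 = 0.7542 mV.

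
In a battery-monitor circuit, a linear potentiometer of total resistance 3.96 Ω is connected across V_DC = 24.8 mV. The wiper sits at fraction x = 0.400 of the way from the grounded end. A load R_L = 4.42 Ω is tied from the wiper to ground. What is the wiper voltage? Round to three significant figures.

Lower segment x·R_p = 1.584 Ω; upper segment (1−x)·R_p = 2.376 Ω.
Lower segment in parallel with the load: 1.584 ‖ 4.42 = 1.166 Ω.
Then V_out = V_DC · 1.166/(2.376 + 1.166) = 8.164 mV.
(Unloaded: V_out = x·V_DC = 9.92 mV.)

V_out ≈ 8.16 mV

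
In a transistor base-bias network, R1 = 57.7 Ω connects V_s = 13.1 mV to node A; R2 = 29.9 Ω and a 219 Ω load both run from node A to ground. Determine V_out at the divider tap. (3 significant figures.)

First combine the lower leg with the load: R2 ‖ R_L = 26.31 Ω.
Now apply the divider: V_out = 13.1 × 0.3132 = 4.102 mV.

V_out ≈ 4.10 mV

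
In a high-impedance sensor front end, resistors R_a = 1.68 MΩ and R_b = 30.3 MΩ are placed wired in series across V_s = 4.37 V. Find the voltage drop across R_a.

Total series resistance ΣR = 1.68 + 30.3 = 31.98 MΩ.
By the voltage-divider rule, V = 4.37 × 1.680/31.98 = 0.2296 V.

V ≈ 0.230 V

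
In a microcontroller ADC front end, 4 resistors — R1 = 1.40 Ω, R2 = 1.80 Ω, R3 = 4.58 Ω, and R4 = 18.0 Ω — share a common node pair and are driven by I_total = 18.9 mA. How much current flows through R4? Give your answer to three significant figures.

ΣG = 1/1.40 + 1/1.80 + 1/4.58 + 1/18.0 = 1.544.
Current divider: I(R4) = I_total · G_k/ΣG = 18.9 × (0.05556/1.544) = 18.9 × 0.03599 = 0.6802 mA.

I ≈ 0.680 mA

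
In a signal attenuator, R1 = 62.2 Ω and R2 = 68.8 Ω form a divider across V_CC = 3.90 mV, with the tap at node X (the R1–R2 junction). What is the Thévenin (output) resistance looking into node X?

R_th ≈ 32.7 Ω

Zeroing V_CC shorts the top of R1 to ground, so R_th = R1 ‖ R2 = 32.67 Ω.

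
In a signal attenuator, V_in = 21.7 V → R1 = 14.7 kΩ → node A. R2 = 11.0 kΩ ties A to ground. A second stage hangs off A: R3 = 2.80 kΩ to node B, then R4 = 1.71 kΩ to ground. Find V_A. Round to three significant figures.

Looking into the second stage from A: R3 + R4 = 4.510 kΩ appears in parallel with R2.
Effective lower resistance at A: R2 ‖ 4.510 = 3.199 kΩ.
So V_A = 21.7 × 0.1787 = 3.878 V.

V_A ≈ 3.88 V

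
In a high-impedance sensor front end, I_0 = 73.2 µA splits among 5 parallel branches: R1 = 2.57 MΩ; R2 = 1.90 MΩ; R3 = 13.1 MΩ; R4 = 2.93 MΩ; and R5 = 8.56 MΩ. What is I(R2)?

Total conductance ΣG = 1/2.57 + 1/1.90 + 1/13.1 + 1/2.93 + 1/8.56 = 1.450 (units of 1/MΩ).
By the current-divider rule, I = I_0 · G_k/ΣG = 73.2 × 0.3630 = 26.57 µA.

I ≈ 26.6 µA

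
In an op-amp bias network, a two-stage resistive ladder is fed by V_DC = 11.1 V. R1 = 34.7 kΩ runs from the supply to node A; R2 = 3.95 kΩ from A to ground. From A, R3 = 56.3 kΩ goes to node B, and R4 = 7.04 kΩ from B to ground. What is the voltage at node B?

The second stage (R3 + R4 = 63.34 kΩ) loads node A in parallel with R2.
R2 ‖ (R3+R4) = 3.718 kΩ.
V_A = 11.1 × 3.718/(34.7 + 3.718) = 1.074 V.
Stage 2 is unloaded, so V_B = V_A · R4/(R3+R4) = 1.074 × 7.04/63.34 = 0.1194 V.

V_B ≈ 0.119 V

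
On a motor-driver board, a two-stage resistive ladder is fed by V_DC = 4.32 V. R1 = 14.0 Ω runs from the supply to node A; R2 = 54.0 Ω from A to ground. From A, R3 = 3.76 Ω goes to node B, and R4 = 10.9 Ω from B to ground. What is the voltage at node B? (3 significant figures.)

Looking into the second stage from A: R3 + R4 = 14.66 Ω appears in parallel with R2.
Effective lower resistance at A: R2 ‖ 14.66 = 11.53 Ω.
V_A = 4.32 × 11.53/(14.0 + 11.53) = 1.951 V.
Then the unloaded second divider: V_B = V_A × R4/(R3+R4) = 1.951 × 0.7435 = 1.451 V.

V_B ≈ 1.45 V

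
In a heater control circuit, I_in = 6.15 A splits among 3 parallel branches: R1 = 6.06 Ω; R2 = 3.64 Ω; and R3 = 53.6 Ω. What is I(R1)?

I ≈ 2.21 A

ΣG = 1/6.06 + 1/3.64 + 1/53.6 = 0.4584.
By the current-divider rule, I = I_in · G_k/ΣG = 6.15 × 0.3600 = 2.214 A.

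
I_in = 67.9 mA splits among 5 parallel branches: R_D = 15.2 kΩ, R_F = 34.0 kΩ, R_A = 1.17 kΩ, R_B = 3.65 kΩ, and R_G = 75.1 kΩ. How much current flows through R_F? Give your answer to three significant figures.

Total conductance ΣG = 1/15.2 + 1/34.0 + 1/1.17 + 1/3.65 + 1/75.1 = 1.237 (units of 1/kΩ).
R_F takes the fraction G_k/ΣG = 0.02941/1.237 = 0.02377, so I = 67.9 × 0.02377 = 1.614 mA.

I ≈ 1.61 mA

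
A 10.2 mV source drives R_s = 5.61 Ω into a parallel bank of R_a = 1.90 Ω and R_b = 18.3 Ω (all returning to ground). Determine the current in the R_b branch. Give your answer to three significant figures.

I ≈ 0.131 mA

Combine the parallel branches: R_p = (1/1.90 + 1/18.3)⁻¹ = 1.721 Ω.
V_A by voltage divider: V_A = 10.2 × 1.721/(5.61 + 1.721) = 2.395 mV.
Branch current I = V_A/R_b = 2.395/18.3 = 0.1309 mA.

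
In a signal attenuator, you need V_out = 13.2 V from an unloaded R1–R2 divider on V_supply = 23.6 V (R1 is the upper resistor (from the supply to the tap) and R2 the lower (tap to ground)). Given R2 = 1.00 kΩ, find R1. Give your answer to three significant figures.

R1 ≈ 0.788 kΩ

Required fraction k = V_out/V_supply = 0.5593.
Rearranging, R1 = R2·(1−k)/k = 1.00 × 0.7879 = 0.7879 kΩ.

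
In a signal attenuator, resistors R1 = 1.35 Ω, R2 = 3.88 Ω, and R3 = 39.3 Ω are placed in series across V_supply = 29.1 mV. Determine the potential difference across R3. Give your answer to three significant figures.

V ≈ 25.7 mV

Series total: ΣR = 1.35 + 3.88 + 39.3 = 44.53 Ω.
By the voltage-divider rule, V = 29.1 × 39.30/44.53 = 25.68 mV.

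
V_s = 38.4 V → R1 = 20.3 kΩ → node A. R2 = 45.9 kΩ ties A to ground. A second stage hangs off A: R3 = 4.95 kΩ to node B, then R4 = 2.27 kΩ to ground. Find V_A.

V_A ≈ 9.03 V

The second stage (R3 + R4 = 7.220 kΩ) loads node A in parallel with R2.
Effective lower resistance at A: R2 ‖ 7.220 = 6.239 kΩ.
First divider: V_A = V_s · 6.239/(20.3 + 6.239) = 9.027 V.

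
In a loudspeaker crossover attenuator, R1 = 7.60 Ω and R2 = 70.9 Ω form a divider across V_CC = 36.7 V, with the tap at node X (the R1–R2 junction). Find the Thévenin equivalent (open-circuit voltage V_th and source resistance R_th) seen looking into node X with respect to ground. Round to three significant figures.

V_th is the unloaded tap voltage: V_CC · R2/(R1+R2) = 36.7 × 0.9032 = 33.15 V.
Looking into X with the source shorted: R_th = R1·R2/(R1+R2) = 7.600 × 70.9/78.50 = 6.864 Ω.

V_th ≈ 33.1 V, R_th ≈ 6.86 Ω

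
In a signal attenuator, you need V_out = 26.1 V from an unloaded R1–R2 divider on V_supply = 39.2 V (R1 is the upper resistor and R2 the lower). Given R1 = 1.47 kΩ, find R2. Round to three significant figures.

Required fraction k = V_out/V_supply = 0.6658.
So R2 = R1 · V_out/(V_supply − V_out) = 1.47 × 26.1/(39.2 − 26.1) = 1.47 × 1.992 = 2.929 kΩ.

R2 ≈ 2.93 kΩ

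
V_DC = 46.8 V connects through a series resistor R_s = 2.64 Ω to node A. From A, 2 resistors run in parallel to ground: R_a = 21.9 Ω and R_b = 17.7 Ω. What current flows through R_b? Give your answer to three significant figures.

I ≈ 2.08 A

Combine the parallel branches: R_p = (1/21.9 + 1/17.7)⁻¹ = 9.789 Ω.
Node voltage V_A = V_DC · R_p/(R_s + R_p) = 46.8 × 0.7876 = 36.86 V.
I(R_b) = V_A / R_b = 36.86/17.7 = 2.082 A.
(Check via current divider: I_total = 3.765 A; share G_k/ΣG = 0.5530 → same result.)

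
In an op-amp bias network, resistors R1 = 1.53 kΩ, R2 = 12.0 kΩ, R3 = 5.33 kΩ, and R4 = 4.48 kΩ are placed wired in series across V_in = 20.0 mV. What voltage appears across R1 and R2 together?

Total series resistance ΣR = 1.53 + 12.0 + 5.33 + 4.48 = 23.34 kΩ.
R_{R1..R2} = 1.53 + 12.0 = 13.53 kΩ.
By the voltage-divider rule, V = 20.0 × 13.53/23.34 = 11.59 mV.

V ≈ 11.6 mV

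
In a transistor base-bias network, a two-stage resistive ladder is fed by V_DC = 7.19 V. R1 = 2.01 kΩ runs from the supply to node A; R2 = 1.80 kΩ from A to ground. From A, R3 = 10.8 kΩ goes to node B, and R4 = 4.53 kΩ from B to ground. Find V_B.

V_B ≈ 0.945 V

Looking into the second stage from A: R3 + R4 = 15.33 kΩ appears in parallel with R2.
Effective lower resistance at A: R2 ‖ 15.33 = 1.611 kΩ.
First divider: V_A = V_DC · 1.611/(2.01 + 1.611) = 3.199 V.
V_B = V_A × 0.2955 = 0.9452 V.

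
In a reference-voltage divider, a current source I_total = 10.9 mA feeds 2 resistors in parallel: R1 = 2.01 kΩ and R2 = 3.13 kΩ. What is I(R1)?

Two-branch current divider: I_k = I_total · R_other/(R_1 + R_2).
I(R1) = 10.9 × 3.13/(2.01 + 3.13) = 10.9 × 0.6089 = 6.638 mA.

I ≈ 6.64 mA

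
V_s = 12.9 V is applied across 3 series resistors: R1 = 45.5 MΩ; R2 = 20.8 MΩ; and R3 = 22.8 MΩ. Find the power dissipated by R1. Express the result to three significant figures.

The common current is I = 12.9/89.10 = 0.1448 µA.
P(R1) = I²·R1 = (0.1448)² × 45.5 = 0.9538 µW.

P ≈ 0.954 µW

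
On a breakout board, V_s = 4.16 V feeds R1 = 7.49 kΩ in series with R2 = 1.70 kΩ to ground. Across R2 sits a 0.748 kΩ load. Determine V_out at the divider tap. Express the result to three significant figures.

V_out ≈ 0.270 V

First combine the lower leg with the load: R2 ‖ R_L = 0.5194 kΩ.
Then V_out = V_s · R2'/(R1 + R2') = 4.16 × 0.5194/8.009 = 0.2698 V.
(Unloaded it would be 0.770 V; the load pulls it down.)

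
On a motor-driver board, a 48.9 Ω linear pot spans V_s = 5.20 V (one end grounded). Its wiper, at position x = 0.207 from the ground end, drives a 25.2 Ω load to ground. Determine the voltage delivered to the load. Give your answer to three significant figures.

V_out ≈ 0.816 V

The pot divides into 38.78 Ω above the wiper and 10.12 Ω below.
R_L loads the lower segment: effective lower R = 7.222 Ω.
Loaded-divider output: V_out = 5.20 × 0.1570 = 0.8164 V.
(Unloaded: V_out = x·V_s = 1.08 V.)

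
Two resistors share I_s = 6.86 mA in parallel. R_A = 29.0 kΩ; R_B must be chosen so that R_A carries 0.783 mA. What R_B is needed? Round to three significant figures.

In a two-way split, I_A/I_s = R_B/(R_A + R_B).
0.783/6.86 = R_B/(R_A + R_B) → R_B = R_A · (0.1141)/(1 − 0.1141) = 29.0 × 0.1288 = 3.737 kΩ.

R_B ≈ 3.74 kΩ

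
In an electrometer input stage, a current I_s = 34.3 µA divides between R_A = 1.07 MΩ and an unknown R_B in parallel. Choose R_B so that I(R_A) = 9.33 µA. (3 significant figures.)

R_B ≈ 0.400 MΩ

In a two-way split, I_A/I_s = R_B/(R_A + R_B).
9.33/34.3 = R_B/(R_A + R_B) → R_B = R_A · (0.2720)/(1 − 0.2720) = 1.07 × 0.3736 = 0.3998 MΩ.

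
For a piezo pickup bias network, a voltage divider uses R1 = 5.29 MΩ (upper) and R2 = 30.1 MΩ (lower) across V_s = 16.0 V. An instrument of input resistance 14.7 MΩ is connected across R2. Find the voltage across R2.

V_out ≈ 10.4 V

First combine the lower leg with the load: R2 ‖ R_L = 9.877 MΩ.
Now apply the divider: V_out = 16.0 × 0.6512 = 10.42 V.
(Unloaded it would be 13.6 V; the load pulls it down.)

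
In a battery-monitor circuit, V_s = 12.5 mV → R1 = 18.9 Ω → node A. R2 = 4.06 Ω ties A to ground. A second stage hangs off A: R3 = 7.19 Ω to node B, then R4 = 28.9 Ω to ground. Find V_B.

Node A sees R2 in parallel with the series input of stage 2, R3 + R4 = 36.09 Ω.
R2 ‖ (R3+R4) = 3.649 Ω.
First divider: V_A = V_s · 3.649/(18.9 + 3.649) = 2.023 mV.
V_B = V_A × 0.8008 = 1.620 mV.

V_B ≈ 1.62 mV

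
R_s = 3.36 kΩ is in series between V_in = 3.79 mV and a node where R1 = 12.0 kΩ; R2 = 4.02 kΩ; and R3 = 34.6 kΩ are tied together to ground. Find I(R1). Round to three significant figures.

I ≈ 0.143 µA

Parallel bank: R_p = 1/(1/12.0 + 1/4.02 + 1/34.6) = 2.770 kΩ.
V_A = 3.79 × 2.770/6.130 = 1.713 mV.
I(R1) = V_A / R1 = 1.713/12.0 = 0.1427 µA.
(Equivalently: I_total = 0.6183 µA, then current-divider fraction G_k/ΣG = 0.2308.)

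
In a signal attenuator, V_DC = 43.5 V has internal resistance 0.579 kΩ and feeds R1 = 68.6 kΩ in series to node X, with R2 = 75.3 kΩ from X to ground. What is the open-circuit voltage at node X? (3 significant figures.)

R1' = 0.579 + 68.6 = 69.18 kΩ (source resistance + R1).
V_th is the unloaded tap voltage: V_DC · R2/(R1'+R2) = 43.5 × 0.5212 = 22.67 V.

V_th ≈ 22.7 V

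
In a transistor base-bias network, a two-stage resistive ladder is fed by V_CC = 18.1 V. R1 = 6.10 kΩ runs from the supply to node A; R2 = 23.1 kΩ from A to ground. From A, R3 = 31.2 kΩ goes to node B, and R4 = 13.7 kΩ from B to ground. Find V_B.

Looking into the second stage from A: R3 + R4 = 44.90 kΩ appears in parallel with R2.
Effective lower resistance at A: R2 ‖ 44.90 = 15.25 kΩ.
So V_A = 18.1 × 0.7143 = 12.93 V.
Then the unloaded second divider: V_B = V_A × R4/(R3+R4) = 12.93 × 0.3051 = 3.945 V.

V_B ≈ 3.95 V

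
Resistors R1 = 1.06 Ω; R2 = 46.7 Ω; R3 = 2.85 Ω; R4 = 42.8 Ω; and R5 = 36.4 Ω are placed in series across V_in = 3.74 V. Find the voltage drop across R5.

Series total: ΣR = 1.06 + 46.7 + 2.85 + 42.8 + 36.4 = 129.8 Ω.
Voltage divider: V = V_in · (36.40 / 129.8) = 3.74 × 0.2804 = 1.049 V.

V ≈ 1.05 V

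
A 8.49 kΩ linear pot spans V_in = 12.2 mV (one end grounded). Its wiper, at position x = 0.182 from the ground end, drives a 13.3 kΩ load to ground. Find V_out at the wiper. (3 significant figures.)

The pot divides into 6.945 kΩ above the wiper and 1.545 kΩ below.
(x·R_p) ‖ R_L = 1.384 kΩ.
Loaded-divider output: V_out = 12.2 × 0.1662 = 2.028 mV.

V_out ≈ 2.03 mV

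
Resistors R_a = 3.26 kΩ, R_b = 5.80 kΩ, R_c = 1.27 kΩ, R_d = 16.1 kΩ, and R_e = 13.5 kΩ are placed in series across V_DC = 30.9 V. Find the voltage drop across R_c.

V ≈ 0.983 V

Series total: ΣR = 3.26 + 5.80 + 1.27 + 16.1 + 13.5 = 39.93 kΩ.
V = V_DC · R/ΣR = 30.9 × 0.03181 = 0.9828 V.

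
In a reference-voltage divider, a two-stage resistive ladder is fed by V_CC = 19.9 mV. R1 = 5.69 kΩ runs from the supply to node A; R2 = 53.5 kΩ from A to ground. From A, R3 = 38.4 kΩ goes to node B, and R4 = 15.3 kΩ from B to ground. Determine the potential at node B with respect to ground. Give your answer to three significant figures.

Node A sees R2 in parallel with the series input of stage 2, R3 + R4 = 53.70 kΩ.
Effective lower resistance at A: R2 ‖ 53.70 = 26.80 kΩ.
So V_A = 19.9 × 0.8249 = 16.41 mV.
Stage 2 is unloaded, so V_B = V_A · R4/(R3+R4) = 16.41 × 15.3/53.70 = 4.677 mV.

V_B ≈ 4.68 mV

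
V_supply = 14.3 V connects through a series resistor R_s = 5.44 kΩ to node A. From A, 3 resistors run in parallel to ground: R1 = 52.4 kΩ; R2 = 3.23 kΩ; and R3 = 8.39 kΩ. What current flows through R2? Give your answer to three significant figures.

I ≈ 1.29 mA

Parallel bank: R_p = 1/(1/52.4 + 1/3.23 + 1/8.39) = 2.233 kΩ.
V_A by voltage divider: V_A = 14.3 × 2.233/(5.44 + 2.233) = 4.161 V.
Branch current I = V_A/R2 = 4.161/3.23 = 1.288 mA.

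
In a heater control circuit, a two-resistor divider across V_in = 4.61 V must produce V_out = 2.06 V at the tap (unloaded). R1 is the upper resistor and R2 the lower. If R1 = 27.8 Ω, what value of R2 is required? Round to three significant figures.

The divider ratio is R2/(R1+R2) = 2.06/4.61 = 0.4469.
So R2 = R1 · V_out/(V_in − V_out) = 27.8 × 2.06/(4.61 − 2.06) = 27.8 × 0.8078 = 22.46 Ω.

R2 ≈ 22.5 Ω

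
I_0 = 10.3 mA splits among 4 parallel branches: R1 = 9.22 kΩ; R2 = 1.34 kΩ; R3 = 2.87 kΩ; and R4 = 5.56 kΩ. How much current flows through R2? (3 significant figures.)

Conductances: ΣG = 1/9.22 + 1/1.34 + 1/2.87 + 1/5.56 = 1.383 (1/kΩ).
Current divider: I(R2) = I_0 · G_k/ΣG = 10.3 × (0.7463/1.383) = 10.3 × 0.5396 = 5.558 mA.

I ≈ 5.56 mA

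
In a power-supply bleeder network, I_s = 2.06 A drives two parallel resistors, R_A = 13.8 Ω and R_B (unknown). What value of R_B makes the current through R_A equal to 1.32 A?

The fraction through R_A equals R_B/(R_A+R_B).
1.32/2.06 = R_B/(R_A + R_B) → R_B = R_A · (0.6408)/(1 − 0.6408) = 13.8 × 1.784 = 24.62 Ω.

R_B ≈ 24.6 Ω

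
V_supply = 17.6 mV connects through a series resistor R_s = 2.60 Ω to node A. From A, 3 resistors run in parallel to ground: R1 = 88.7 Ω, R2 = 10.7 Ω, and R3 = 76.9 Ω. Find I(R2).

I ≈ 1.26 mA

Parallel bank: R_p = 1/(1/88.7 + 1/10.7 + 1/76.9) = 8.494 Ω.
Node voltage V_A = V_supply · R_p/(R_s + R_p) = 17.6 × 0.7656 = 13.48 mV.
Branch current I = V_A/R2 = 13.48/10.7 = 1.259 mA.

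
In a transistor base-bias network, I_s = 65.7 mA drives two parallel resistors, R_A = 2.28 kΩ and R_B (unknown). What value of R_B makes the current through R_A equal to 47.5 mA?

In a two-way split, I_A/I_s = R_B/(R_A + R_B).
With f = 0.7230, R_B = R_A · f/(1−f) = 2.28 × 2.610 = 5.951 kΩ.

R_B ≈ 5.95 kΩ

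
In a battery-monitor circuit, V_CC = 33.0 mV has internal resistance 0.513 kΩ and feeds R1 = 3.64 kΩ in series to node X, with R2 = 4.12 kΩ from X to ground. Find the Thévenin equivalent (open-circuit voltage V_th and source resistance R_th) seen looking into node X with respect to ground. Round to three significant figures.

R1' = 0.513 + 3.64 = 4.153 kΩ (source resistance + R1).
With X open, the divider is unloaded: V_th = 33.0 × 4.12/8.273 = 16.43 mV.
Zeroing V_CC shorts the top of R1' to ground, so R_th = R1' ‖ R2 = 2.068 kΩ.

V_th ≈ 16.4 mV, R_th ≈ 2.07 kΩ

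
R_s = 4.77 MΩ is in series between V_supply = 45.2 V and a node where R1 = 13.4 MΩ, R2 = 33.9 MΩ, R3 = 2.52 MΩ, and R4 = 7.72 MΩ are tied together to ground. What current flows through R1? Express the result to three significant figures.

I ≈ 0.842 µA

Equivalent of the parallel group: R_p = 1.586 MΩ.
V_A by voltage divider: V_A = 45.2 × 1.586/(4.77 + 1.586) = 11.28 V.
Branch current I = V_A/R1 = 11.28/13.4 = 0.8417 µA.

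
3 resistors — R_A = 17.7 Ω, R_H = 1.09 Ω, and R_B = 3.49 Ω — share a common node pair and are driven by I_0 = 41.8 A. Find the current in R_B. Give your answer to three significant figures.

I ≈ 9.50 A

ΣG = 1/17.7 + 1/1.09 + 1/3.49 = 1.260.
R_B takes the fraction G_k/ΣG = 0.2865/1.260 = 0.2273, so I = 41.8 × 0.2273 = 9.502 A.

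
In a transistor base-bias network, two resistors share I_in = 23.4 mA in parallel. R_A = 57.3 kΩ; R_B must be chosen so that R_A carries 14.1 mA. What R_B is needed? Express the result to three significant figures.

The fraction through R_A equals R_B/(R_A+R_B).
With f = 0.6026, R_B = R_A · f/(1−f) = 57.3 × 1.516 = 86.87 kΩ.

R_B ≈ 86.9 kΩ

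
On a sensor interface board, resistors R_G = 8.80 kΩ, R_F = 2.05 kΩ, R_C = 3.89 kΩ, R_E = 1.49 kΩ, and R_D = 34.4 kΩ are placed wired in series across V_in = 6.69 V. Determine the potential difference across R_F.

Series total: ΣR = 8.80 + 2.05 + 3.89 + 1.49 + 34.4 = 50.63 kΩ.
Voltage divider: V = V_in · (2.050 / 50.63) = 6.69 × 0.04049 = 0.2709 V.

V ≈ 0.271 V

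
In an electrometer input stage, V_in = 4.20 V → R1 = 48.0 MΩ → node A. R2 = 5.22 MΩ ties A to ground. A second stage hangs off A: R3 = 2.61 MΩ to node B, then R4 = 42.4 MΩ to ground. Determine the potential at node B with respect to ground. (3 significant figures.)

Looking into the second stage from A: R3 + R4 = 45.01 MΩ appears in parallel with R2.
Effective lower resistance at A: R2 ‖ 45.01 = 4.678 MΩ.
First divider: V_A = V_in · 4.678/(48.0 + 4.678) = 0.3729 V.
V_B = V_A × 0.9420 = 0.3513 V.

V_B ≈ 0.351 V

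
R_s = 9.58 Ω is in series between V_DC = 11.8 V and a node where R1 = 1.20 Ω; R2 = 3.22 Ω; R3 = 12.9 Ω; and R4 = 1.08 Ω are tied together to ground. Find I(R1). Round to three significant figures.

Equivalent of the parallel group: R_p = 0.4657 Ω.
V_A = 11.8 × 0.4657/10.05 = 0.5470 V.
Branch current I = V_A/R1 = 0.5470/1.20 = 0.4558 A.

I ≈ 0.456 A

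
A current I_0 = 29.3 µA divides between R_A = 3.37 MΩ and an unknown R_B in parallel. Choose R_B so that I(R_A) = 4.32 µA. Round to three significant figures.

R_B ≈ 0.583 MΩ

Two-branch current divider: I_A = I_0 · R_B/(R_A + R_B).
4.32/29.3 = R_B/(R_A + R_B) → R_B = R_A · (0.1474)/(1 − 0.1474) = 3.37 × 0.1729 = 0.5828 MΩ.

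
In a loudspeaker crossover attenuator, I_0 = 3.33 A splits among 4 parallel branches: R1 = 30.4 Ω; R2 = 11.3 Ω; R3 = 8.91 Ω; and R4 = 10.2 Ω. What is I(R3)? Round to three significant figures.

I ≈ 1.13 A

Total conductance ΣG = 1/30.4 + 1/11.3 + 1/8.91 + 1/10.2 = 0.3317 (units of 1/Ω).
By the current-divider rule, I = I_0 · G_k/ΣG = 3.33 × 0.3384 = 1.127 A.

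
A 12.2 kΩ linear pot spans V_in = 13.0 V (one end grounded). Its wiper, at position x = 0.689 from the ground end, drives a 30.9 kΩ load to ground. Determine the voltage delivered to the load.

V_out ≈ 8.26 V

The pot divides into 3.794 kΩ above the wiper and 8.406 kΩ below.
R_L loads the lower segment: effective lower R = 6.608 kΩ.
Loaded-divider output: V_out = 13.0 × 0.6353 = 8.258 V.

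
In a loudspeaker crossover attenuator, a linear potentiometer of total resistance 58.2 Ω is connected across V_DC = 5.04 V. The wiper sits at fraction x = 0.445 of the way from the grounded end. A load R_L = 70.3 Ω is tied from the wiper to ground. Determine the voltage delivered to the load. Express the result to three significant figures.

V_out ≈ 1.86 V

The pot divides into 32.30 Ω above the wiper and 25.90 Ω below.
Lower segment in parallel with the load: 25.90 ‖ 70.3 = 18.93 Ω.
Loaded-divider output: V_out = 5.04 × 0.3695 = 1.862 V.
(Unloaded: V_out = x·V_DC = 2.24 V.)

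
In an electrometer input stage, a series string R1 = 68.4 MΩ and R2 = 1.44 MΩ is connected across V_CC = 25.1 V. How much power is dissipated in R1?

ΣR = 69.84 MΩ → I = 25.1/69.84 = 0.3594 µA.
V(R1) = I·R = 24.58 V; P = V·I = 24.58 × 0.3594 = 8.835 µW.

P ≈ 8.83 µW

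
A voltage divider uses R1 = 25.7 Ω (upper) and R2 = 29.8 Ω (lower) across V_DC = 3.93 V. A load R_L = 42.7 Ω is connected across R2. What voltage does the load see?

V_out ≈ 1.59 V

First combine the lower leg with the load: R2 ‖ R_L = 17.55 Ω.
Then V_out = V_DC · R2'/(R1 + R2') = 3.93 × 17.55/43.25 = 1.595 V.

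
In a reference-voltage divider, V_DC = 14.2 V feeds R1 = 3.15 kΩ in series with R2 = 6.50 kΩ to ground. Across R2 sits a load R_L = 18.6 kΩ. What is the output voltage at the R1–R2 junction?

V_out ≈ 8.59 V

R2 ‖ R_L = (6.50 × 18.6)/(6.50 + 18.6) = 4.817 kΩ.
Now apply the divider: V_out = 14.2 × 0.6046 = 8.585 V.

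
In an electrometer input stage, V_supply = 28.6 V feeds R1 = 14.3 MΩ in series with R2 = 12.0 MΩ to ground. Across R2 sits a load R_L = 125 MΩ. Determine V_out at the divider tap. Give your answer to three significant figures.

V_out ≈ 12.4 V

First combine the lower leg with the load: R2 ‖ R_L = 10.95 MΩ.
Voltage divider with the loaded lower leg: V_out = 28.6 × 10.95/(14.3 + 10.95) = 28.6 × 0.4336 = 12.40 V.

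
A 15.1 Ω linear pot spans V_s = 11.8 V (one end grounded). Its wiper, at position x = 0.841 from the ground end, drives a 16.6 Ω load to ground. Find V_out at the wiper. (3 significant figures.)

Split the track: R_lower = x·R_p = 12.70 Ω, R_upper = (1−x)·R_p = 2.401 Ω.
R_L loads the lower segment: effective lower R = 7.195 Ω.
V_out = 11.8 × 7.195/(2.401 + 7.195) = 8.848 V.

V_out ≈ 8.85 V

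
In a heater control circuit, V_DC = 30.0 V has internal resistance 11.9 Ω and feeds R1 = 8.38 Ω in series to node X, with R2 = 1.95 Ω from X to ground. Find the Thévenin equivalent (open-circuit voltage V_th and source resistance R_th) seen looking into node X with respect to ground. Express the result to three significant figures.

R1' = 11.9 + 8.38 = 20.28 Ω (source resistance + R1).
V_th is the unloaded tap voltage: V_DC · R2/(R1'+R2) = 30.0 × 0.08772 = 2.632 V.
Zeroing V_DC shorts the top of R1' to ground, so R_th = R1' ‖ R2 = 1.779 Ω.

V_th ≈ 2.63 V, R_th ≈ 1.78 Ω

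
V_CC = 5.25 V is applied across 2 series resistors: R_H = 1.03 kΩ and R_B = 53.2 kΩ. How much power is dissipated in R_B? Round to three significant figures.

The common current is I = 5.25/54.23 = 0.09681 mA.
P = I²R = 0.009372 × 53.2 = 0.4986 mW.

P ≈ 0.499 mW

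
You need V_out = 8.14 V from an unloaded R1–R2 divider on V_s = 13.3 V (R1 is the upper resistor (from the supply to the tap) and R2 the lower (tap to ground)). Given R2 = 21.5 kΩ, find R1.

R1 ≈ 13.6 kΩ

The divider ratio is R2/(R1+R2) = 8.14/13.3 = 0.6120.
So R1 = R2 · (V_s/V_out − 1) = 21.5 × (13.3/8.14 − 1) = 21.5 × 0.6339 = 13.63 kΩ.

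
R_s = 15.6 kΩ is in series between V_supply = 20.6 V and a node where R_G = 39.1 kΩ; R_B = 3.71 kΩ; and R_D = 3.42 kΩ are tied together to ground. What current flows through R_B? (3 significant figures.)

Equivalent of the parallel group: R_p = 1.702 kΩ.
V_A by voltage divider: V_A = 20.6 × 1.702/(15.6 + 1.702) = 2.027 V.
Branch current I = V_A/R_B = 2.027/3.71 = 0.5462 mA.

I ≈ 0.546 mA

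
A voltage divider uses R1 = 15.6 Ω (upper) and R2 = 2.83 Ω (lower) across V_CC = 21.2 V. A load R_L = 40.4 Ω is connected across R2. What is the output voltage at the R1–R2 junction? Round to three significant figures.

R2 ‖ R_L = (2.83 × 40.4)/(2.83 + 40.4) = 2.645 Ω.
Voltage divider with the loaded lower leg: V_out = 21.2 × 2.645/(15.6 + 2.645) = 21.2 × 0.1450 = 3.073 V.

V_out ≈ 3.07 V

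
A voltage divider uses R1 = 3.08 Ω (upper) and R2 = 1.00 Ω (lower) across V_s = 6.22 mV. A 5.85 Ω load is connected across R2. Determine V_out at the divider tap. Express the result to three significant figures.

The load sits in parallel with R2, giving an effective lower resistance R2' = R2·R_L/(R2+R_L) = 0.8540 Ω.
Now apply the divider: V_out = 6.22 × 0.2171 = 1.350 mV.

V_out ≈ 1.35 mV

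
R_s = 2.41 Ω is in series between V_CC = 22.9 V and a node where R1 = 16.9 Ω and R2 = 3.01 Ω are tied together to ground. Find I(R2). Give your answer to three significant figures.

I ≈ 3.92 A

Parallel bank: R_p = 1/(1/16.9 + 1/3.01) = 2.555 Ω.
Node voltage V_A = V_CC · R_p/(R_s + R_p) = 22.9 × 0.5146 = 11.78 V.
I(R2) = V_A / R2 = 11.78/3.01 = 3.915 A.
(Equivalently: I_total = 4.612 A, then current-divider fraction G_k/ΣG = 0.8488.)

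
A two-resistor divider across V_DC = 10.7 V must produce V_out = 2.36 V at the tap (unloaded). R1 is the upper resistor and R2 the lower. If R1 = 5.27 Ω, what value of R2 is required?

R2 ≈ 1.49 Ω

The divider ratio is R2/(R1+R2) = 2.36/10.7 = 0.2206.
So R2 = R1 · V_out/(V_DC − V_out) = 5.27 × 2.36/(10.7 − 2.36) = 5.27 × 0.2830 = 1.491 Ω.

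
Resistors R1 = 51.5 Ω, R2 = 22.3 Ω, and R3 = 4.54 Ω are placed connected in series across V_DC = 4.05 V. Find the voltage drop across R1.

ΣR = 51.5 + 22.3 + 4.54 = 78.34 Ω.
V = V_DC · R/ΣR = 4.05 × 0.6574 = 2.662 V.

V ≈ 2.66 V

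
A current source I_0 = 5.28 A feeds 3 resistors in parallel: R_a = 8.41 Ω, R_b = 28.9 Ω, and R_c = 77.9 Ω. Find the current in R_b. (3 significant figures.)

ΣG = 1/8.41 + 1/28.9 + 1/77.9 = 0.1663.
By the current-divider rule, I = I_0 · G_k/ΣG = 5.28 × 0.2080 = 1.098 A.

I ≈ 1.10 A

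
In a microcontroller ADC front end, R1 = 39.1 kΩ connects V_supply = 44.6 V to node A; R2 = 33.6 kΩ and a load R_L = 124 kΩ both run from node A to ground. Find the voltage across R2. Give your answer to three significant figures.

R2 ‖ R_L = (33.6 × 124)/(33.6 + 124) = 26.44 kΩ.
Voltage divider with the loaded lower leg: V_out = 44.6 × 26.44/(39.1 + 26.44) = 44.6 × 0.4034 = 17.99 V.

V_out ≈ 18.0 V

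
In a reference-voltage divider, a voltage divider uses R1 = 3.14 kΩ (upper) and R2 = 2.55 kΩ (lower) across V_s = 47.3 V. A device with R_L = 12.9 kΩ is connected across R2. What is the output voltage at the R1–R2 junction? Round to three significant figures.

The load sits in parallel with R2, giving an effective lower resistance R2' = R2·R_L/(R2+R_L) = 2.129 kΩ.
Now apply the divider: V_out = 47.3 × 0.4041 = 19.11 V.

V_out ≈ 19.1 V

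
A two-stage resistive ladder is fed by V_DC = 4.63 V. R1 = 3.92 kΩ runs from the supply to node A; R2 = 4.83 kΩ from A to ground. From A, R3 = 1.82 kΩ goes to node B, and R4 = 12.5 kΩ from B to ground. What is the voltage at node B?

V_B ≈ 1.94 V

Looking into the second stage from A: R3 + R4 = 14.32 kΩ appears in parallel with R2.
R2 ‖ (R3+R4) = 3.612 kΩ.
First divider: V_A = V_DC · 3.612/(3.92 + 3.612) = 2.220 V.
V_B = V_A × 0.8729 = 1.938 V.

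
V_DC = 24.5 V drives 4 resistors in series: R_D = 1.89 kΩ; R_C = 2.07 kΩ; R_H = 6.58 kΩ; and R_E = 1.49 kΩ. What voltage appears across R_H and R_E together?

V ≈ 16.4 V

Total series resistance ΣR = 1.89 + 2.07 + 6.58 + 1.49 = 12.03 kΩ.
R_{R_H..R_E} = 6.58 + 1.49 = 8.070 kΩ.
V = V_DC · R/ΣR = 24.5 × 0.6708 = 16.44 V.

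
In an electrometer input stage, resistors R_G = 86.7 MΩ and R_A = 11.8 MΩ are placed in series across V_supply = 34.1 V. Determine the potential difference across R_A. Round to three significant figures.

V ≈ 4.09 V

Total series resistance ΣR = 86.7 + 11.8 = 98.50 MΩ.
Voltage divider: V = V_supply · (11.80 / 98.50) = 34.1 × 0.1198 = 4.085 V.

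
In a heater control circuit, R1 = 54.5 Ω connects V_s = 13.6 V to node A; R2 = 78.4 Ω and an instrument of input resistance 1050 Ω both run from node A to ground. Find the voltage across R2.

First combine the lower leg with the load: R2 ‖ R_L = 72.95 Ω.
Voltage divider with the loaded lower leg: V_out = 13.6 × 72.95/(54.5 + 72.95) = 13.6 × 0.5724 = 7.785 V.

V_out ≈ 7.78 V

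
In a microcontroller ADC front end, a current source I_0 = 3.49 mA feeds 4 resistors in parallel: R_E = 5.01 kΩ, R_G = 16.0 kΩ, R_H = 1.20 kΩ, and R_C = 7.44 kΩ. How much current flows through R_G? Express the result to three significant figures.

Conductances: ΣG = 1/5.01 + 1/16.0 + 1/1.20 + 1/7.44 = 1.230 (1/kΩ).
R_G takes the fraction G_k/ΣG = 0.06250/1.230 = 0.05082, so I = 3.49 × 0.05082 = 0.1774 mA.

I ≈ 0.177 mA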